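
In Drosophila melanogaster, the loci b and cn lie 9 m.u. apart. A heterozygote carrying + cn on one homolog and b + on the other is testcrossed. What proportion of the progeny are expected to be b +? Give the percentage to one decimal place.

A map distance of 9 m.u. corresponds to a recombination frequency of 0.090.
The F1 is + cn / b +, so b + is a parental gamete class with expected frequency (1 − r)/2 = 0.910/2 = 0.4550.
That is 0.4550 = 45.5% of the progeny.

45.5%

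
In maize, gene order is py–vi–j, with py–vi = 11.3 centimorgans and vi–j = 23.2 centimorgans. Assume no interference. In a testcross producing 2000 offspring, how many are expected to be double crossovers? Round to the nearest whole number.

52

Map distances give recombination frequencies of 0.113 and 0.232 for the two intervals.
With no interference, expected double-crossover frequency = 0.113 × 0.232 = 0.02622.
Expected number = 0.02622 × 2000 = 52.43 ≈ 52.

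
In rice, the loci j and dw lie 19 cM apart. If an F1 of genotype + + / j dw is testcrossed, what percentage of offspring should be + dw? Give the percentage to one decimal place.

9.5%

A map distance of 19 cM corresponds to a recombination frequency of 0.190.
The F1 is + + / j dw, so + dw is a recombinant gamete class with expected frequency r/2 = 0.190/2 = 0.0950.
That is 0.0950 = 9.5% of the progeny.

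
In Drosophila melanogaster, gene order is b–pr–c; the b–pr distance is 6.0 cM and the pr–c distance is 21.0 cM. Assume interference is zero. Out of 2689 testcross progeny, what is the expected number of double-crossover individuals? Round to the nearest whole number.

Map distances give recombination frequencies of 0.060 and 0.210 for the two intervals.
With no interference, expected double-crossover frequency = 0.060 × 0.210 = 0.01260.
Expected number = 0.01260 × 2689 = 33.88 ≈ 34.

34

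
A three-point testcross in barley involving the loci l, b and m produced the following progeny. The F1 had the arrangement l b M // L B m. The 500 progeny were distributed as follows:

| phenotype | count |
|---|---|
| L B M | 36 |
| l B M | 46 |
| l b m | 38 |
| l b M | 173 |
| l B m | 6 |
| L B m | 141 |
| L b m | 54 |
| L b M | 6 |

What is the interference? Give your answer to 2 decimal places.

0.38

The two rarest classes, L b M and l B m, are the double crossovers. Comparing them with the parentals, only the l allele has switched, so l is the middle locus and the order is m – l – b.
m–l: (74 + 12)/500 = 0.1720; l–b: (100 + 12)/500 = 0.2240.
Expected DCO frequency = 0.1720 × 0.2240 ≈ 0.03853; observed = 12/500 ≈ 0.02400.
Coefficient of coincidence = 0.02400/0.03853 ≈ 0.62; interference = 1 − 0.62 = 0.38.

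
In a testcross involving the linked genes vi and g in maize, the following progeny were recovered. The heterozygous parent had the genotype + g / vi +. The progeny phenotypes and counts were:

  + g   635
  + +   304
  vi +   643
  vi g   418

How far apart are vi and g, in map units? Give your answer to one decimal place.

The recombinant classes are + + and vi g: 304 + 418 = 722.
Recombination frequency = 722/2000 = 0.3610 ≈ 36.1%, i.e. 36.1 map units.

36.1 map units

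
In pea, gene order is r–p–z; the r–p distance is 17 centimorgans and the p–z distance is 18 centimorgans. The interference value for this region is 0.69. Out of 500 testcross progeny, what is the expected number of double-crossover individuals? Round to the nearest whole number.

5

Map distances give recombination frequencies of 0.170 and 0.180 for the two intervals.
With interference 0.69 (so coincidence = 0.31), expected double-crossover frequency = 0.170 × 0.180 × 0.31 = 0.00949.
Expected number = 0.00949 × 500 = 4.74 ≈ 5.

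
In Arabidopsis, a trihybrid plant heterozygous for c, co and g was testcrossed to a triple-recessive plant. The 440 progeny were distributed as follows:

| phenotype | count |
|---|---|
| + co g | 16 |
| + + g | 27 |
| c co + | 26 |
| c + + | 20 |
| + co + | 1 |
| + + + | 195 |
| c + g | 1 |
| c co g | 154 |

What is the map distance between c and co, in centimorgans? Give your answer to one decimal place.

The two most frequent reciprocal classes, c co g and + + +, are the parental types, so the F1 was c co g / + + +.
The two rarest classes, c + g and + co +, are the double crossovers. Comparing them with the parentals, only the co allele has switched, so co is the middle locus and the order is c – co – g.
Crossovers in the c–co interval produce the single-crossover classes + co g and c + + (16 + 20 = 36) plus the double crossovers (2).
RF(c–co) = (36 + 2) / 440 = 38/440 = 0.0864 → 8.6 centimorgans.

8.6 centimorgans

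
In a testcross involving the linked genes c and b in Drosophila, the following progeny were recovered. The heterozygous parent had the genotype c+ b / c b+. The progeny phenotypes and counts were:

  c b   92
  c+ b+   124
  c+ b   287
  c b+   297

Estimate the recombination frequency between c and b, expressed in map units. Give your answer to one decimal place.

27.0 map units

The recombinant classes are c+ b+ and c b: 124 + 92 = 216.
Recombination frequency = 216/800 = 0.2700 ≈ 27.0%, i.e. 27.0 map units.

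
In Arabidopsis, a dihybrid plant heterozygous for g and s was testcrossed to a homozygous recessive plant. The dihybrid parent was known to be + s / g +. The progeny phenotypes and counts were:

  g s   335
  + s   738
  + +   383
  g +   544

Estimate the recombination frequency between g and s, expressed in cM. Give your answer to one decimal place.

35.9 cM

The recombinant classes are + + and g s: 383 + 335 = 718.
Recombination frequency = 718/2000 = 0.3590 ≈ 35.9%, i.e. 35.9 cM.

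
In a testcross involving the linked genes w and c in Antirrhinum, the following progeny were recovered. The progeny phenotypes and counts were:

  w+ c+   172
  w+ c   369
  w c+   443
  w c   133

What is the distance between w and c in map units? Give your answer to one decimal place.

The two most frequent classes, w+ c (369) and w c+ (443), are the parental types, so the F1 was w+ c / w c+.
The recombinant classes are w+ c+ and w c: 172 + 133 = 305.
Recombination frequency = 305/1117 = 0.2731 ≈ 27.3%, i.e. 27.3 map units.

27.3 map units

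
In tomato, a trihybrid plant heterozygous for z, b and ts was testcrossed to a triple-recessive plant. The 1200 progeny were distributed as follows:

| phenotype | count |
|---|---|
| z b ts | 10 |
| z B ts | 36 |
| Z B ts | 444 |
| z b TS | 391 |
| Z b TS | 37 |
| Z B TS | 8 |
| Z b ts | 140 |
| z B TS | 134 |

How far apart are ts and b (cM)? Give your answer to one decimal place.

24.3 cM

The two most frequent reciprocal classes, z b TS and Z B ts, are the parental types, so the F1 was z b TS / Z B ts.
The two rarest classes, z b ts and Z B TS, are the double crossovers. Comparing them with the parentals, only the ts allele has switched, so ts is the middle locus and the order is z – ts – b.
Crossovers in the ts–b interval produce the single-crossover classes z B TS and Z b ts (134 + 140 = 274) plus the double crossovers (18).
RF(ts–b) = (274 + 18) / 1200 = 292/1200 = 0.2433 → 24.3 cM.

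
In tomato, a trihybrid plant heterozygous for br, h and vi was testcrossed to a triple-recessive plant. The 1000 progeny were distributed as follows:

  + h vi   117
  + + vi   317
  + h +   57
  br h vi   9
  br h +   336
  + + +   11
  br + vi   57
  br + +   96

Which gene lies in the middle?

The two most frequent reciprocal classes, br h + and + + vi, are the parental types, so the F1 was br h + / + + vi.
The two rarest classes, br h vi and + + +, are the double crossovers. Comparing them with the parentals, only the vi allele has switched, so vi is the middle locus and the order is br – vi – h.

vi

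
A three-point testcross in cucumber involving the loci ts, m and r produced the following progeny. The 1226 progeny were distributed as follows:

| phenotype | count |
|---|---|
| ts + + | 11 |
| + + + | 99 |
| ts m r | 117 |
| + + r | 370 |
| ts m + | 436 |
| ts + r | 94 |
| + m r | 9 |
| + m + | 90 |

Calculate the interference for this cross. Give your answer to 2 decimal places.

The two most frequent reciprocal classes, ts m + and + + r, are the parental types, so the F1 was ts m + / + + r.
The two rarest classes, ts + + and + m r, are the double crossovers. Comparing them with the parentals, only the m allele has switched, so m is the middle locus and the order is r – m – ts.
r–m: (216 + 20)/1226 = 0.1925; m–ts: (184 + 20)/1226 = 0.1664.
Expected DCO frequency = 0.1925 × 0.1664 ≈ 0.03203; observed = 20/1226 ≈ 0.01631.
Coefficient of coincidence = 0.01631/0.03203 ≈ 0.51; interference = 1 − 0.51 = 0.49.

0.49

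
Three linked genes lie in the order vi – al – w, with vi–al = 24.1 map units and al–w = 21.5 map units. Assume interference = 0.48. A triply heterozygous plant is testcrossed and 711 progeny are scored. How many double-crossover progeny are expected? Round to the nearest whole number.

Map distances give recombination frequencies of 0.241 and 0.215 for the two intervals.
With interference 0.48 (so coincidence = 0.52), expected double-crossover frequency = 0.241 × 0.215 × 0.52 = 0.02694.
Expected number = 0.02694 × 711 = 19.16 ≈ 19.

19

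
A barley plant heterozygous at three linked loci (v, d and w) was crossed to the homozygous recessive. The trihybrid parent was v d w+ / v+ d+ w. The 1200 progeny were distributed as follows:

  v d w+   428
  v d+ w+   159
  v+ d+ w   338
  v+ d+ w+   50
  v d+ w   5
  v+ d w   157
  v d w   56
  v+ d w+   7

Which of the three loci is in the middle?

The two rarest classes, v+ d w+ and v d+ w, are the double crossovers. Comparing them with the parentals, only the v allele has switched, so v is the middle locus and the order is d – v – w.

v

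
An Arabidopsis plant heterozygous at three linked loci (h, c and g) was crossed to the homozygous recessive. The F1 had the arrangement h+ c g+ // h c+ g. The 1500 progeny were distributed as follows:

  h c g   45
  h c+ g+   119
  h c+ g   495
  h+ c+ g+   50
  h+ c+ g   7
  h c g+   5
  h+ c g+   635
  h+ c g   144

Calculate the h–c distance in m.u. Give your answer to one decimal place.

The two rarest classes, h c g+ and h+ c+ g, are the double crossovers. Comparing them with the parentals, only the h allele has switched, so h is the middle locus and the order is c – h – g.
Crossovers in the c–h interval produce the single-crossover classes h+ c+ g+ and h c g (50 + 45 = 95) plus the double crossovers (12).
RF(c–h) = (95 + 12) / 1500 = 107/1500 = 0.0713 → 7.1 m.u.

7.1 m.u.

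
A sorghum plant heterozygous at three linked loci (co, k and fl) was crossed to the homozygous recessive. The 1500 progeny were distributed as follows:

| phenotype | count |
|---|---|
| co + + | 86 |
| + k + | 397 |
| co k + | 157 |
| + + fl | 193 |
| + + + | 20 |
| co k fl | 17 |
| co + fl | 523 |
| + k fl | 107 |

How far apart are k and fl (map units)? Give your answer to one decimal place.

15.3 map units

The two most frequent reciprocal classes, + k + and co + fl, are the parental types, so the F1 was + k + / co + fl.
The two rarest classes, + + + and co k fl, are the double crossovers. Comparing them with the parentals, only the k allele has switched, so k is the middle locus and the order is fl – k – co.
Crossovers in the fl–k interval produce the single-crossover classes + k fl and co + + (107 + 86 = 193) plus the double crossovers (37).
RF(fl–k) = (193 + 37) / 1500 = 230/1500 = 0.1533 → 15.3 map units.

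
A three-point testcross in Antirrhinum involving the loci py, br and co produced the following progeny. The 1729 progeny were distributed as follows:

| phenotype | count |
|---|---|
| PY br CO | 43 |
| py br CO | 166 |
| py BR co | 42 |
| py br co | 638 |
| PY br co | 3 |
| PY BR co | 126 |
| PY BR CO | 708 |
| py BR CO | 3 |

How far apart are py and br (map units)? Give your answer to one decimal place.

5.3 map units

The two most frequent reciprocal classes, py br co and PY BR CO, are the parental types, so the F1 was py br co / PY BR CO.
The two rarest classes, PY br co and py BR CO, are the double crossovers. Comparing them with the parentals, only the py allele has switched, so py is the middle locus and the order is br – py – co.
Crossovers in the br–py interval produce the single-crossover classes py BR co and PY br CO (42 + 43 = 85) plus the double crossovers (6).
RF(br–py) = (85 + 6) / 1729 = 91/1729 = 0.0526 → 5.3 map units.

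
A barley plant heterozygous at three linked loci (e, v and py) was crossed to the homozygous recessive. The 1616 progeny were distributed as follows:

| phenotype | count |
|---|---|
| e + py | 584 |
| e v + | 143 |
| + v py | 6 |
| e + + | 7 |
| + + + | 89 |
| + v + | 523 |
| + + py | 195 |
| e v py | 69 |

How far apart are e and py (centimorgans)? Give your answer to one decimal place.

The two most frequent reciprocal classes, e + py and + v +, are the parental types, so the F1 was e + py / + v +.
The two rarest classes, e + + and + v py, are the double crossovers. Comparing them with the parentals, only the py allele has switched, so py is the middle locus and the order is e – py – v.
Crossovers in the e–py interval produce the single-crossover classes + + py and e v + (195 + 143 = 338) plus the double crossovers (13).
RF(e–py) = (338 + 13) / 1616 = 351/1616 = 0.2172 → 21.7 centimorgans.

21.7 centimorgans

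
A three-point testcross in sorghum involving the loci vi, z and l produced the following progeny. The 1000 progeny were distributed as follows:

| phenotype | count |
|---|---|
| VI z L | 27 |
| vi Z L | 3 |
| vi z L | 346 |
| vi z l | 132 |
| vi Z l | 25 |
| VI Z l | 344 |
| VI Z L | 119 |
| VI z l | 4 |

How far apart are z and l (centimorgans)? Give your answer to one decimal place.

The two most frequent reciprocal classes, vi z L and VI Z l, are the parental types, so the F1 was vi z L / VI Z l.
The two rarest classes, vi Z L and VI z l, are the double crossovers. Comparing them with the parentals, only the z allele has switched, so z is the middle locus and the order is l – z – vi.
Crossovers in the l–z interval produce the single-crossover classes vi z l and VI Z L (132 + 119 = 251) plus the double crossovers (7).
RF(l–z) = (251 + 7) / 1000 = 258/1000 = 0.2580 → 25.8 centimorgans.

25.8 centimorgans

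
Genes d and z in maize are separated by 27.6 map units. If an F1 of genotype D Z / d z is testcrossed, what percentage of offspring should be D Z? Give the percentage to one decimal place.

36.2%

A map distance of 27.6 map units corresponds to a recombination frequency of 0.276.
The F1 is D Z / d z, so D Z is a parental gamete class with expected frequency (1 − r)/2 = 0.724/2 = 0.3620.
That is 0.3620 = 36.2% of the progeny.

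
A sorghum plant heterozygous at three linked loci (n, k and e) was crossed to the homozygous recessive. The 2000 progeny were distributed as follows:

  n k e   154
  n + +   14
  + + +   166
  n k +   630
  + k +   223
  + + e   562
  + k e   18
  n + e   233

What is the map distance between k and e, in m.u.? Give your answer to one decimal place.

17.6 m.u.

The two most frequent reciprocal classes, + + e and n k +, are the parental types, so the F1 was + + e / n k +.
The two rarest classes, + k e and n + +, are the double crossovers. Comparing them with the parentals, only the k allele has switched, so k is the middle locus and the order is n – k – e.
Crossovers in the k–e interval produce the single-crossover classes + + + and n k e (166 + 154 = 320) plus the double crossovers (32).
RF(k–e) = (320 + 32) / 2000 = 352/2000 = 0.1760 → 17.6 m.u.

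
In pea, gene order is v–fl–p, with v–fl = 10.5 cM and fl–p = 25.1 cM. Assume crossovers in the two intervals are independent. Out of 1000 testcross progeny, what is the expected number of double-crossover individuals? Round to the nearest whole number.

26

Map distances give recombination frequencies of 0.105 and 0.251 for the two intervals.
With no interference, expected double-crossover frequency = 0.105 × 0.251 = 0.02635.
Expected number = 0.02635 × 1000 = 26.36 ≈ 26.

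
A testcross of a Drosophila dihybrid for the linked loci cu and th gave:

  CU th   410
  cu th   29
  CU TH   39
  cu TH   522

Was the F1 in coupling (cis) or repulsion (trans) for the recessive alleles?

trans

The two most frequent classes are CU th (410) and cu TH (522); these are the parental (non-recombinant) types.
So the F1 carried CU th on one chromosome and cu TH on the other — the recessive alleles are on opposite chromosomes (trans / repulsion).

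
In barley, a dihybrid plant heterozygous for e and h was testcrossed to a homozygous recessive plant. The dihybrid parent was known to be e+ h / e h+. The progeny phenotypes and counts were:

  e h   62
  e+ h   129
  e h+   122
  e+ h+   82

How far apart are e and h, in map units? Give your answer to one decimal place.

36.5 map units

The recombinant classes are e+ h+ and e h: 82 + 62 = 144.
Recombination frequency = 144/395 = 0.3646 ≈ 36.5%, i.e. 36.5 map units.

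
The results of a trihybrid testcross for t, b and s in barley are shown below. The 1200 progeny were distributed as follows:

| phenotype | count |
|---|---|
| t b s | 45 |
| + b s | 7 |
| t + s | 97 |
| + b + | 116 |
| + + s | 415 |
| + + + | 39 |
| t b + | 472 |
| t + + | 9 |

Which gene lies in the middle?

b

The two most frequent reciprocal classes, t b + and + + s, are the parental types, so the F1 was t b + / + + s.
The two rarest classes, t + + and + b s, are the double crossovers. Comparing them with the parentals, only the b allele has switched, so b is the middle locus and the order is s – b – t.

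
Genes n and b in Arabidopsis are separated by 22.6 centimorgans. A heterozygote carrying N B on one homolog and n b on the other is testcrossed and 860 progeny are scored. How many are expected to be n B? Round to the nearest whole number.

97

A map distance of 22.6 centimorgans corresponds to a recombination frequency of 0.226.
The F1 is N B / n b, so n B is a recombinant gamete class with expected frequency r/2 = 0.226/2 = 0.1130.
Expected number = 0.1130 × 860 = 97.18 ≈ 97.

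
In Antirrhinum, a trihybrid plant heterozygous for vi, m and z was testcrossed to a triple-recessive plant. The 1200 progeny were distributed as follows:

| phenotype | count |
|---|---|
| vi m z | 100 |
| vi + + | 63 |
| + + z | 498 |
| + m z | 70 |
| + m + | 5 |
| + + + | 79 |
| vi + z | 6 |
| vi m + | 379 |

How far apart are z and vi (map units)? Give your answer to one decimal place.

15.8 map units

The two most frequent reciprocal classes, + + z and vi m +, are the parental types, so the F1 was + + z / vi m +.
The two rarest classes, vi + z and + m +, are the double crossovers. Comparing them with the parentals, only the vi allele has switched, so vi is the middle locus and the order is z – vi – m.
Crossovers in the z–vi interval produce the single-crossover classes + + + and vi m z (79 + 100 = 179) plus the double crossovers (11).
RF(z–vi) = (179 + 11) / 1200 = 190/1200 = 0.1583 → 15.8 map units.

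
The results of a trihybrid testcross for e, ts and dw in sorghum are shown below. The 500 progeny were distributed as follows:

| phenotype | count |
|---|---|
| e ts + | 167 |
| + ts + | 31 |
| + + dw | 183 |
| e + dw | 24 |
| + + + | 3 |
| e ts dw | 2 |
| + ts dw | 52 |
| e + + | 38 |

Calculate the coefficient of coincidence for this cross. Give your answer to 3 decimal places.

The two most frequent reciprocal classes, + + dw and e ts +, are the parental types, so the F1 was + + dw / e ts +.
The two rarest classes, + + + and e ts dw, are the double crossovers. Comparing them with the parentals, only the dw allele has switched, so dw is the middle locus and the order is e – dw – ts.
e–dw: (55 + 5)/500 = 0.1200; dw–ts: (90 + 5)/500 = 0.1900.
Expected DCO frequency = 0.1200 × 0.1900 ≈ 0.02280; observed = 5/500 ≈ 0.01000.
Coefficient of coincidence = 0.01000/0.02280 ≈ 0.439.

0.439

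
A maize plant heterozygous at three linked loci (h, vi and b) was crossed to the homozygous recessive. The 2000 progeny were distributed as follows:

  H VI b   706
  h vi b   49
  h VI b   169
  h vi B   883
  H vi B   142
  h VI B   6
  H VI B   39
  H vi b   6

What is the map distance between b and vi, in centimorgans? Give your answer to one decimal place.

The two most frequent reciprocal classes, H VI b and h vi B, are the parental types, so the F1 was H VI b / h vi B.
The two rarest classes, H vi b and h VI B, are the double crossovers. Comparing them with the parentals, only the vi allele has switched, so vi is the middle locus and the order is h – vi – b.
Crossovers in the vi–b interval produce the single-crossover classes H VI B and h vi b (39 + 49 = 88) plus the double crossovers (12).
RF(vi–b) = (88 + 12) / 2000 = 100/2000 = 0.0500 → 5.0 centimorgans.

5.0 centimorgans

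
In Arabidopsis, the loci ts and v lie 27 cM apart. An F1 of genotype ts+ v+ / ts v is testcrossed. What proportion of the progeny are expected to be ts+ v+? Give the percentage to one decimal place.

36.5%

A map distance of 27 cM corresponds to a recombination frequency of 0.270.
The F1 is ts+ v+ / ts v, so ts+ v+ is a parental gamete class with expected frequency (1 − r)/2 = 0.730/2 = 0.3650.
That is 0.3650 = 36.5% of the progeny.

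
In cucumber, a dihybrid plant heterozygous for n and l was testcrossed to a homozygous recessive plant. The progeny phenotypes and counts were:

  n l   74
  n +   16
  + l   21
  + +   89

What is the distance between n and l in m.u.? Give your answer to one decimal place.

The two most frequent classes, + + (89) and n l (74), are the parental types, so the F1 was + + / n l.
The recombinant classes are + l and n +: 21 + 16 = 37.
Recombination frequency = 37/200 = 0.1850 ≈ 18.5%, i.e. 18.5 m.u.

18.5 m.u.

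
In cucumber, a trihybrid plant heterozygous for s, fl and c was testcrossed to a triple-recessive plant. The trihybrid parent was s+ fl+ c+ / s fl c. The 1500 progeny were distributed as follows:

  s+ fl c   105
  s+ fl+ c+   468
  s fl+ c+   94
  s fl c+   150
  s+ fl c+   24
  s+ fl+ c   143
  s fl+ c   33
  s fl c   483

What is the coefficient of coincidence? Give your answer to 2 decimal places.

The two rarest classes, s+ fl c+ and s fl+ c, are the double crossovers. Comparing them with the parentals, only the fl allele has switched, so fl is the middle locus and the order is c – fl – s.
c–fl: (293 + 57)/1500 = 0.2333; fl–s: (199 + 57)/1500 = 0.1707.
Expected DCO frequency = 0.2333 × 0.1707 ≈ 0.03982; observed = 57/1500 ≈ 0.03800.
Coefficient of coincidence = 0.03800/0.03982 ≈ 0.95.

0.95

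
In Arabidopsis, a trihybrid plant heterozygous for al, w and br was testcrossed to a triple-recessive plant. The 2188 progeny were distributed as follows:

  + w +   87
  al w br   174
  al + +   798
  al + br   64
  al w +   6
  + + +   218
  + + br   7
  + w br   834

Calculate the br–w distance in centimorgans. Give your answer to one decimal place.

The two most frequent reciprocal classes, al + + and + w br, are the parental types, so the F1 was al + + / + w br.
The two rarest classes, al w + and + + br, are the double crossovers. Comparing them with the parentals, only the w allele has switched, so w is the middle locus and the order is al – w – br.
Crossovers in the w–br interval produce the single-crossover classes al + br and + w + (64 + 87 = 151) plus the double crossovers (13).
RF(w–br) = (151 + 13) / 2188 = 164/2188 = 0.0750 → 7.5 centimorgans.

7.5 centimorgans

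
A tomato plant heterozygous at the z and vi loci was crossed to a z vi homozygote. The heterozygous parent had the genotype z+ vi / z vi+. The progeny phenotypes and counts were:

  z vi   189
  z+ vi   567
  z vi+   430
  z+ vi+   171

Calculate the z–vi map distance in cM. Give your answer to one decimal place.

26.5 cM

The recombinant classes are z+ vi+ and z vi: 171 + 189 = 360.
Recombination frequency = 360/1357 = 0.2653 ≈ 26.5%, i.e. 26.5 cM.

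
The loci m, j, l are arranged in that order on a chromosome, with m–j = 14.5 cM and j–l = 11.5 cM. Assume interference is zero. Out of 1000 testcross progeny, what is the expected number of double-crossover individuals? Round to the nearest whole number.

17

Map distances give recombination frequencies of 0.145 and 0.115 for the two intervals.
With no interference, expected double-crossover frequency = 0.145 × 0.115 = 0.01667.
Expected number = 0.01667 × 1000 = 16.67 ≈ 17.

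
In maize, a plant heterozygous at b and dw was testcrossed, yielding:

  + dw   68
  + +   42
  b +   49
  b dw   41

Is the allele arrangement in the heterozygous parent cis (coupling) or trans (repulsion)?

The two most frequent classes are + dw (68) and b + (49); these are the parental (non-recombinant) types.
So the F1 carried + dw on one chromosome and b + on the other — the recessive alleles are on opposite chromosomes (trans / repulsion).

trans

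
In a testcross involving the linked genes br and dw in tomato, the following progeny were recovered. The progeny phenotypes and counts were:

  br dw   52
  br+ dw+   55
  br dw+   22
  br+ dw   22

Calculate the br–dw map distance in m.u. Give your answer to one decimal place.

29.1 m.u.

The two most frequent classes, br+ dw+ (55) and br dw (52), are the parental types, so the F1 was br+ dw+ / br dw.
The recombinant classes are br+ dw and br dw+: 22 + 22 = 44.
Recombination frequency = 44/151 = 0.2914 ≈ 29.1%, i.e. 29.1 m.u.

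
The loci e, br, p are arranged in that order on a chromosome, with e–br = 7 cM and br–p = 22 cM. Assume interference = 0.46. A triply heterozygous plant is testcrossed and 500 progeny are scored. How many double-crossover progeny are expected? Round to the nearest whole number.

4

Map distances give recombination frequencies of 0.070 and 0.220 for the two intervals.
With interference 0.46 (so coincidence = 0.54), expected double-crossover frequency = 0.070 × 0.220 × 0.54 = 0.00832.
Expected number = 0.00832 × 500 = 4.16 ≈ 4.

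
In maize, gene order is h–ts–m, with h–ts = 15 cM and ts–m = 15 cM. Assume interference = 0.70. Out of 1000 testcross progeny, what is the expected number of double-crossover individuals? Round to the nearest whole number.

7

Map distances give recombination frequencies of 0.150 and 0.150 for the two intervals.
With interference 0.70 (so coincidence = 0.30), expected double-crossover frequency = 0.150 × 0.150 × 0.30 = 0.00675.
Expected number = 0.00675 × 1000 = 6.75 ≈ 7.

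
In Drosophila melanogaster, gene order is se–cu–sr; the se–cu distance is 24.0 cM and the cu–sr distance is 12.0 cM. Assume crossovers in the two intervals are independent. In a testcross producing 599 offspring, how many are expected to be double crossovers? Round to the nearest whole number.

Map distances give recombination frequencies of 0.240 and 0.120 for the two intervals.
With no interference, expected double-crossover frequency = 0.240 × 0.120 = 0.02880.
Expected number = 0.02880 × 599 = 17.25 ≈ 17.

17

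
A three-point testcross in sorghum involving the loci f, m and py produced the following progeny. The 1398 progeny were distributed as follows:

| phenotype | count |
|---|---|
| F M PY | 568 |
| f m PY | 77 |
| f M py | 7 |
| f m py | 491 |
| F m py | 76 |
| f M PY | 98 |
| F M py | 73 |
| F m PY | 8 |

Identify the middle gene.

The two most frequent reciprocal classes, F M PY and f m py, are the parental types, so the F1 was F M PY / f m py.
The two rarest classes, F m PY and f M py, are the double crossovers. Comparing them with the parentals, only the m allele has switched, so m is the middle locus and the order is f – m – py.

m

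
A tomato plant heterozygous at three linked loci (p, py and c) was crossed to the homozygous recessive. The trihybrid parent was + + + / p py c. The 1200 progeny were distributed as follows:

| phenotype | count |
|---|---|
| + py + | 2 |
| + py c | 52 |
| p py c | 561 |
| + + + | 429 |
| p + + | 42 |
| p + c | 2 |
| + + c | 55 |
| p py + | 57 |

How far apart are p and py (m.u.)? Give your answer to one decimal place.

The two rarest classes, + py + and p + c, are the double crossovers. Comparing them with the parentals, only the py allele has switched, so py is the middle locus and the order is c – py – p.
Crossovers in the py–p interval produce the single-crossover classes p + + and + py c (42 + 52 = 94) plus the double crossovers (4).
RF(py–p) = (94 + 4) / 1200 = 98/1200 = 0.0817 → 8.2 m.u.

8.2 m.u.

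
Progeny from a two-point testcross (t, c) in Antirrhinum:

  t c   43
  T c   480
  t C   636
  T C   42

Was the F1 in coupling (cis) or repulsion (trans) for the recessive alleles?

trans

The two most frequent classes are T c (480) and t C (636); these are the parental (non-recombinant) types.
So the F1 carried T c on one chromosome and t C on the other — the recessive alleles are on opposite chromosomes (trans / repulsion).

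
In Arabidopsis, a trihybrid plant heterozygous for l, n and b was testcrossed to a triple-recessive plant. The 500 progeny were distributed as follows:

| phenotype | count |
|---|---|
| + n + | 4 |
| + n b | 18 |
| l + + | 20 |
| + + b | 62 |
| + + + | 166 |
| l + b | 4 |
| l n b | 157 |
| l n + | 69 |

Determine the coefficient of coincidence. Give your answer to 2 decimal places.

0.63

The two most frequent reciprocal classes, l n b and + + +, are the parental types, so the F1 was l n b / + + +.
The two rarest classes, l + b and + n +, are the double crossovers. Comparing them with the parentals, only the n allele has switched, so n is the middle locus and the order is l – n – b.
l–n: (38 + 8)/500 = 0.0920; n–b: (131 + 8)/500 = 0.2780.
Expected DCO frequency = 0.0920 × 0.2780 ≈ 0.02558; observed = 8/500 ≈ 0.01600.
Coefficient of coincidence = 0.01600/0.02558 ≈ 0.63.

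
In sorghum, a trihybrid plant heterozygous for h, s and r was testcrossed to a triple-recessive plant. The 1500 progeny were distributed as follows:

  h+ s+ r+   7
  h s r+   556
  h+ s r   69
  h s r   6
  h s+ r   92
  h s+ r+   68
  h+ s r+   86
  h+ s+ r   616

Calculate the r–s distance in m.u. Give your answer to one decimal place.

10.0 m.u.

The two most frequent reciprocal classes, h s r+ and h+ s+ r, are the parental types, so the F1 was h s r+ / h+ s+ r.
The two rarest classes, h s r and h+ s+ r+, are the double crossovers. Comparing them with the parentals, only the r allele has switched, so r is the middle locus and the order is h – r – s.
Crossovers in the r–s interval produce the single-crossover classes h s+ r+ and h+ s r (68 + 69 = 137) plus the double crossovers (13).
RF(r–s) = (137 + 13) / 1500 = 150/1500 = 0.1000 → 10.0 m.u.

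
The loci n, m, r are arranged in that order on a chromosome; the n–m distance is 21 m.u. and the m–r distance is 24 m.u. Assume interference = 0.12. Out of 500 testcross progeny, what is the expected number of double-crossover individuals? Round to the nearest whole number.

Map distances give recombination frequencies of 0.210 and 0.240 for the two intervals.
With interference 0.12 (so coincidence = 0.88), expected double-crossover frequency = 0.210 × 0.240 × 0.88 = 0.04435.
Expected number = 0.04435 × 500 = 22.18 ≈ 22.

22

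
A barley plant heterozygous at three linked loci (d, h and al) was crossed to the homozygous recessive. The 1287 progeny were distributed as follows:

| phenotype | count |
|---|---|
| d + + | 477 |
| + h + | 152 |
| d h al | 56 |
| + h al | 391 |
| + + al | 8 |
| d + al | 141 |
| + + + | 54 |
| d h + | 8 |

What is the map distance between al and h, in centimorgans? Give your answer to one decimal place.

The two most frequent reciprocal classes, d + + and + h al, are the parental types, so the F1 was d + + / + h al.
The two rarest classes, d h + and + + al, are the double crossovers. Comparing them with the parentals, only the h allele has switched, so h is the middle locus and the order is al – h – d.
Crossovers in the al–h interval produce the single-crossover classes d + al and + h + (141 + 152 = 293) plus the double crossovers (16).
RF(al–h) = (293 + 16) / 1287 = 309/1287 = 0.2401 → 24.0 centimorgans.

24.0 centimorgans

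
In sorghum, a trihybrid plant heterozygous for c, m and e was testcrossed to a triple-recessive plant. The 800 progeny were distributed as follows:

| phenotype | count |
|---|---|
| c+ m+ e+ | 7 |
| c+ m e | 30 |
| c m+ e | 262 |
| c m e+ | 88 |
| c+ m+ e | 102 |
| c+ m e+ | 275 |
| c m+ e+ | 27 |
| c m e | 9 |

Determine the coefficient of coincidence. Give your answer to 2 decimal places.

0.85

The two most frequent reciprocal classes, c+ m e+ and c m+ e, are the parental types, so the F1 was c+ m e+ / c m+ e.
The two rarest classes, c+ m+ e+ and c m e, are the double crossovers. Comparing them with the parentals, only the m allele has switched, so m is the middle locus and the order is c – m – e.
c–m: (190 + 16)/800 = 0.2575; m–e: (57 + 16)/800 = 0.0912.
Expected DCO frequency = 0.2575 × 0.0912 ≈ 0.02348; observed = 16/800 ≈ 0.02000.
Coefficient of coincidence = 0.02000/0.02348 ≈ 0.85.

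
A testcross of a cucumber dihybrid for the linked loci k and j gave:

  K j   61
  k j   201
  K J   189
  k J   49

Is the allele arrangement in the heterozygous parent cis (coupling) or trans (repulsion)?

cis

The two most frequent classes are K J (189) and k j (201); these are the parental (non-recombinant) types.
So the F1 carried K J on one chromosome and k j on the other — the recessive alleles are on the same chromosome (cis / coupling).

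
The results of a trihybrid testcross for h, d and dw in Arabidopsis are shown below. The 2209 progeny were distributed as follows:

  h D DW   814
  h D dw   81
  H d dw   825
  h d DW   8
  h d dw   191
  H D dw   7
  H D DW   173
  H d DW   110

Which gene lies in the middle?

d

The two most frequent reciprocal classes, h D DW and H d dw, are the parental types, so the F1 was h D DW / H d dw.
The two rarest classes, h d DW and H D dw, are the double crossovers. Comparing them with the parentals, only the d allele has switched, so d is the middle locus and the order is h – d – dw.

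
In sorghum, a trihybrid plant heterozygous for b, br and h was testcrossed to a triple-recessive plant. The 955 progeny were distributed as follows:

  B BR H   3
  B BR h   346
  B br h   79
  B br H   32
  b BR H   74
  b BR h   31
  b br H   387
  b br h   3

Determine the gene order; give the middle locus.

h

The two most frequent reciprocal classes, B BR h and b br H, are the parental types, so the F1 was B BR h / b br H.
The two rarest classes, B BR H and b br h, are the double crossovers. Comparing them with the parentals, only the h allele has switched, so h is the middle locus and the order is br – h – b.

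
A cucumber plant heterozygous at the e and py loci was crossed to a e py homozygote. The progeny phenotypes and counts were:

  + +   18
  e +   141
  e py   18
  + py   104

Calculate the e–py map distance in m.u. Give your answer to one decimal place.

The two most frequent classes, + py (104) and e + (141), are the parental types, so the F1 was + py / e +.
The recombinant classes are + + and e py: 18 + 18 = 36.
Recombination frequency = 36/281 = 0.1281 ≈ 12.8%, i.e. 12.8 m.u.

12.8 m.u.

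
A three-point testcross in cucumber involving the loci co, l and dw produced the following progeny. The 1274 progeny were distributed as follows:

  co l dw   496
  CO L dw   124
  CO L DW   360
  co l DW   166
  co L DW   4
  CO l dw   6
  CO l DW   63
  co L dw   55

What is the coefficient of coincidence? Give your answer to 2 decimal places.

0.33

The two most frequent reciprocal classes, co l dw and CO L DW, are the parental types, so the F1 was co l dw / CO L DW.
The two rarest classes, CO l dw and co L DW, are the double crossovers. Comparing them with the parentals, only the co allele has switched, so co is the middle locus and the order is l – co – dw.
l–co: (118 + 10)/1274 = 0.1005; co–dw: (290 + 10)/1274 = 0.2355.
Expected DCO frequency = 0.1005 × 0.2355 ≈ 0.02367; observed = 10/1274 ≈ 0.00785.
Coefficient of coincidence = 0.00785/0.02367 ≈ 0.33.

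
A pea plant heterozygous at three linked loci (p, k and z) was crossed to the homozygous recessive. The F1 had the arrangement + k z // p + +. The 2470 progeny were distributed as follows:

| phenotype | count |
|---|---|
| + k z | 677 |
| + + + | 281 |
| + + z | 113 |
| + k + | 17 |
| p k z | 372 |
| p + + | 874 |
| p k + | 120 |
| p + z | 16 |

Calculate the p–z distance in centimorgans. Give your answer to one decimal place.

27.8 centimorgans

The two rarest classes, + k + and p + z, are the double crossovers. Comparing them with the parentals, only the z allele has switched, so z is the middle locus and the order is p – z – k.
Crossovers in the p–z interval produce the single-crossover classes p k z and + + + (372 + 281 = 653) plus the double crossovers (33).
RF(p–z) = (653 + 33) / 2470 = 686/2470 = 0.2777 → 27.8 centimorgans.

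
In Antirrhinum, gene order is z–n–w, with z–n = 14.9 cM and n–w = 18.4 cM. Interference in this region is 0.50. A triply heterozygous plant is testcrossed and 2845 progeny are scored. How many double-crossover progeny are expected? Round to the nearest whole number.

39

Map distances give recombination frequencies of 0.149 and 0.184 for the two intervals.
With interference 0.50 (so coincidence = 0.50), expected double-crossover frequency = 0.149 × 0.184 × 0.50 = 0.01371.
Expected number = 0.01371 × 2845 = 39.00 ≈ 39.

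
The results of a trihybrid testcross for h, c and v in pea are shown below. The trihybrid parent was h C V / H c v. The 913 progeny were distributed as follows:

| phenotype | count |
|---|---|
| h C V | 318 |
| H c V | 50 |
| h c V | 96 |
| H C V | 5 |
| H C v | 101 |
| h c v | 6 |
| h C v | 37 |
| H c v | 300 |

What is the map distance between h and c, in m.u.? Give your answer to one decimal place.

The two rarest classes, H C V and h c v, are the double crossovers. Comparing them with the parentals, only the h allele has switched, so h is the middle locus and the order is c – h – v.
Crossovers in the c–h interval produce the single-crossover classes h c V and H C v (96 + 101 = 197) plus the double crossovers (11).
RF(c–h) = (197 + 11) / 913 = 208/913 = 0.2278 → 22.8 m.u.

22.8 m.u.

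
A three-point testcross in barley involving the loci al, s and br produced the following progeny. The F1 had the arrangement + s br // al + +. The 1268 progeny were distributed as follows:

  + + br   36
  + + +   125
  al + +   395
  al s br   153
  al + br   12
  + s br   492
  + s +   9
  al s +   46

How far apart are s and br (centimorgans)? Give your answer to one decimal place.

8.1 centimorgans

The two rarest classes, + s + and al + br, are the double crossovers. Comparing them with the parentals, only the br allele has switched, so br is the middle locus and the order is al – br – s.
Crossovers in the br–s interval produce the single-crossover classes + + br and al s + (36 + 46 = 82) plus the double crossovers (21).
RF(br–s) = (82 + 21) / 1268 = 103/1268 = 0.0812 → 8.1 centimorgans.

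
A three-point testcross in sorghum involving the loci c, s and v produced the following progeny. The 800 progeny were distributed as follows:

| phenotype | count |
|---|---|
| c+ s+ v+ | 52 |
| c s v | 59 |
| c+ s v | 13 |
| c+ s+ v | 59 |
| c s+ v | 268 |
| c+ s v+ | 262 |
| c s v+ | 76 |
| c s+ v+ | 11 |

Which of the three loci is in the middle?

The two most frequent reciprocal classes, c+ s v+ and c s+ v, are the parental types, so the F1 was c+ s v+ / c s+ v.
The two rarest classes, c+ s v and c s+ v+, are the double crossovers. Comparing them with the parentals, only the v allele has switched, so v is the middle locus and the order is s – v – c.

v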